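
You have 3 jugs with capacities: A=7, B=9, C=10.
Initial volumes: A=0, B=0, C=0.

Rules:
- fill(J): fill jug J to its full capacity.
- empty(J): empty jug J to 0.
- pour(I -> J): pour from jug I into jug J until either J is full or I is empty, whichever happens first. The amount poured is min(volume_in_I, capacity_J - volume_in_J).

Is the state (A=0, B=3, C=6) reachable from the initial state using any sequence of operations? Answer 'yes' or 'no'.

Answer: yes

Derivation:
BFS from (A=0, B=0, C=0):
  1. fill(A) -> (A=7 B=0 C=0)
  2. fill(B) -> (A=7 B=9 C=0)
  3. pour(A -> C) -> (A=0 B=9 C=7)
  4. pour(B -> C) -> (A=0 B=6 C=10)
  5. pour(C -> A) -> (A=7 B=6 C=3)
  6. empty(A) -> (A=0 B=6 C=3)
  7. pour(B -> A) -> (A=6 B=0 C=3)
  8. pour(C -> B) -> (A=6 B=3 C=0)
  9. pour(A -> C) -> (A=0 B=3 C=6)
Target reached → yes.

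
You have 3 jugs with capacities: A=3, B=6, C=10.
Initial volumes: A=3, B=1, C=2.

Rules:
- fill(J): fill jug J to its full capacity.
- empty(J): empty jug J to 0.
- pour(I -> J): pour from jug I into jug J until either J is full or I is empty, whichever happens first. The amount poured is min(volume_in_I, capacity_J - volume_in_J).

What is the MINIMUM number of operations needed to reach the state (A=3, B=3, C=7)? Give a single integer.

Answer: 4

Derivation:
BFS from (A=3, B=1, C=2). One shortest path:
  1. empty(A) -> (A=0 B=1 C=2)
  2. pour(C -> B) -> (A=0 B=3 C=0)
  3. fill(C) -> (A=0 B=3 C=10)
  4. pour(C -> A) -> (A=3 B=3 C=7)
Reached target in 4 moves.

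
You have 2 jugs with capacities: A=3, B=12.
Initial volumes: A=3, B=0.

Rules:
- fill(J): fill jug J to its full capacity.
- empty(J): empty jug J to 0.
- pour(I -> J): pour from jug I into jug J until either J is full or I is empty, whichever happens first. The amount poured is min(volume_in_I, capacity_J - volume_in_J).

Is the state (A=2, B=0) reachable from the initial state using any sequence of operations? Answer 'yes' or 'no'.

Answer: no

Derivation:
BFS explored all 10 reachable states.
Reachable set includes: (0,0), (0,3), (0,6), (0,9), (0,12), (3,0), (3,3), (3,6), (3,9), (3,12)
Target (A=2, B=0) not in reachable set → no.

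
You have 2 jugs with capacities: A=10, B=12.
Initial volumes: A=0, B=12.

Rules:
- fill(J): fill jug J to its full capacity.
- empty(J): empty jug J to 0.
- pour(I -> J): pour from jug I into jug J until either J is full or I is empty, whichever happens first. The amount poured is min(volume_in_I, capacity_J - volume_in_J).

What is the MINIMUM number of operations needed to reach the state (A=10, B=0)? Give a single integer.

BFS from (A=0, B=12). One shortest path:
  1. fill(A) -> (A=10 B=12)
  2. empty(B) -> (A=10 B=0)
Reached target in 2 moves.

Answer: 2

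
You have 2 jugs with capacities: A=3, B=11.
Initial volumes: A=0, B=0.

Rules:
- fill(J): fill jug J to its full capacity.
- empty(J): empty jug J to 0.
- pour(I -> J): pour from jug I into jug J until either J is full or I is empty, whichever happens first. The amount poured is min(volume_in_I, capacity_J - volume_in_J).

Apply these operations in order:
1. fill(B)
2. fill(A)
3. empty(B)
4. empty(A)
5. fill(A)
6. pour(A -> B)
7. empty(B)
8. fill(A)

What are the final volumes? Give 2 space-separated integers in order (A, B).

Step 1: fill(B) -> (A=0 B=11)
Step 2: fill(A) -> (A=3 B=11)
Step 3: empty(B) -> (A=3 B=0)
Step 4: empty(A) -> (A=0 B=0)
Step 5: fill(A) -> (A=3 B=0)
Step 6: pour(A -> B) -> (A=0 B=3)
Step 7: empty(B) -> (A=0 B=0)
Step 8: fill(A) -> (A=3 B=0)

Answer: 3 0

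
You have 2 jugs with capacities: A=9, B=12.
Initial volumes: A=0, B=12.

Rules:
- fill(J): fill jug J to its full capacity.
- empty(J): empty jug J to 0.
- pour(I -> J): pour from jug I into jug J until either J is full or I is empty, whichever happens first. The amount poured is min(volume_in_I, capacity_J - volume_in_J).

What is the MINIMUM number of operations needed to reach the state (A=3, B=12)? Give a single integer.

BFS from (A=0, B=12). One shortest path:
  1. pour(B -> A) -> (A=9 B=3)
  2. empty(A) -> (A=0 B=3)
  3. pour(B -> A) -> (A=3 B=0)
  4. fill(B) -> (A=3 B=12)
Reached target in 4 moves.

Answer: 4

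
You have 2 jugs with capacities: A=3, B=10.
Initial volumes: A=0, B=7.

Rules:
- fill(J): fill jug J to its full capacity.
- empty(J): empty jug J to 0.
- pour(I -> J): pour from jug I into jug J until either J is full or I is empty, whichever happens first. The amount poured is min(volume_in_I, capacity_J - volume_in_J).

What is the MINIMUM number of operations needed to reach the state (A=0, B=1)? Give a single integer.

BFS from (A=0, B=7). One shortest path:
  1. pour(B -> A) -> (A=3 B=4)
  2. empty(A) -> (A=0 B=4)
  3. pour(B -> A) -> (A=3 B=1)
  4. empty(A) -> (A=0 B=1)
Reached target in 4 moves.

Answer: 4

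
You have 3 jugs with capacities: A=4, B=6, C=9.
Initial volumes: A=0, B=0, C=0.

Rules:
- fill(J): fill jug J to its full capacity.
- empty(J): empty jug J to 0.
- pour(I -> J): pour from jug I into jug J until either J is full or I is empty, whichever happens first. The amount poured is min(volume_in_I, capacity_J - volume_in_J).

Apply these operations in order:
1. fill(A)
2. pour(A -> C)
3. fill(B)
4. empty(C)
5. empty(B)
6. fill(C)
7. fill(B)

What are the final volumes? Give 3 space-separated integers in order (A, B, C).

Answer: 0 6 9

Derivation:
Step 1: fill(A) -> (A=4 B=0 C=0)
Step 2: pour(A -> C) -> (A=0 B=0 C=4)
Step 3: fill(B) -> (A=0 B=6 C=4)
Step 4: empty(C) -> (A=0 B=6 C=0)
Step 5: empty(B) -> (A=0 B=0 C=0)
Step 6: fill(C) -> (A=0 B=0 C=9)
Step 7: fill(B) -> (A=0 B=6 C=9)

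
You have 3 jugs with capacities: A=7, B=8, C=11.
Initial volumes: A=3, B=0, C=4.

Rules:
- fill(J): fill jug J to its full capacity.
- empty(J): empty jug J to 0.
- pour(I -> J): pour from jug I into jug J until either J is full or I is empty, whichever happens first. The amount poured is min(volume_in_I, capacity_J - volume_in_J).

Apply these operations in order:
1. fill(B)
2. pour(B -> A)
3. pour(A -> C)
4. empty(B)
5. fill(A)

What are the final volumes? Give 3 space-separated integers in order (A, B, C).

Step 1: fill(B) -> (A=3 B=8 C=4)
Step 2: pour(B -> A) -> (A=7 B=4 C=4)
Step 3: pour(A -> C) -> (A=0 B=4 C=11)
Step 4: empty(B) -> (A=0 B=0 C=11)
Step 5: fill(A) -> (A=7 B=0 C=11)

Answer: 7 0 11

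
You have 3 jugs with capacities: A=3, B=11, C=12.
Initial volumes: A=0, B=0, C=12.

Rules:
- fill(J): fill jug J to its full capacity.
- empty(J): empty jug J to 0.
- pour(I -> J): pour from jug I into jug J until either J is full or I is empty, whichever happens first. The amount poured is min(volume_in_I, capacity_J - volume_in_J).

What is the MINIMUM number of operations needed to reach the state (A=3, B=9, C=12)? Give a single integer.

Answer: 3

Derivation:
BFS from (A=0, B=0, C=12). One shortest path:
  1. pour(C -> A) -> (A=3 B=0 C=9)
  2. pour(C -> B) -> (A=3 B=9 C=0)
  3. fill(C) -> (A=3 B=9 C=12)
Reached target in 3 moves.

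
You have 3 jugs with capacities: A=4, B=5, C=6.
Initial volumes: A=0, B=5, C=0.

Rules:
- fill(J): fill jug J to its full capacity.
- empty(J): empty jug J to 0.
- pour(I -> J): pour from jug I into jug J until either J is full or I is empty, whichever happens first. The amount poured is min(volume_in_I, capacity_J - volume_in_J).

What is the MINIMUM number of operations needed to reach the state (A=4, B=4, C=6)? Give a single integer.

Answer: 4

Derivation:
BFS from (A=0, B=5, C=0). One shortest path:
  1. fill(A) -> (A=4 B=5 C=0)
  2. pour(B -> C) -> (A=4 B=0 C=5)
  3. fill(B) -> (A=4 B=5 C=5)
  4. pour(B -> C) -> (A=4 B=4 C=6)
Reached target in 4 moves.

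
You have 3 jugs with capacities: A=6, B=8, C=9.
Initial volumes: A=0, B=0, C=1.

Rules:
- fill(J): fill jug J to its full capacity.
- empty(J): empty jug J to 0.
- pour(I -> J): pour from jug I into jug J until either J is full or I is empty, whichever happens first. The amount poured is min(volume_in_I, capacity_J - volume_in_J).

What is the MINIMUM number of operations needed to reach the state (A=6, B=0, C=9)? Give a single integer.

BFS from (A=0, B=0, C=1). One shortest path:
  1. fill(A) -> (A=6 B=0 C=1)
  2. fill(C) -> (A=6 B=0 C=9)
Reached target in 2 moves.

Answer: 2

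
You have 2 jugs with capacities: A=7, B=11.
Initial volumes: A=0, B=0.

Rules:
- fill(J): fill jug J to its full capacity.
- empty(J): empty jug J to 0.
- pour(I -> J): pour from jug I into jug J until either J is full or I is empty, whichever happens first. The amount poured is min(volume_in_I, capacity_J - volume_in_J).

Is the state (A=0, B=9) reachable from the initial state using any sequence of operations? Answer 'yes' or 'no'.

Answer: yes

Derivation:
BFS from (A=0, B=0):
  1. fill(B) -> (A=0 B=11)
  2. pour(B -> A) -> (A=7 B=4)
  3. empty(A) -> (A=0 B=4)
  4. pour(B -> A) -> (A=4 B=0)
  5. fill(B) -> (A=4 B=11)
  6. pour(B -> A) -> (A=7 B=8)
  7. empty(A) -> (A=0 B=8)
  8. pour(B -> A) -> (A=7 B=1)
  9. empty(A) -> (A=0 B=1)
  10. pour(B -> A) -> (A=1 B=0)
  11. fill(B) -> (A=1 B=11)
  12. pour(B -> A) -> (A=7 B=5)
  13. empty(A) -> (A=0 B=5)
  14. pour(B -> A) -> (A=5 B=0)
  15. fill(B) -> (A=5 B=11)
  16. pour(B -> A) -> (A=7 B=9)
  17. empty(A) -> (A=0 B=9)
Target reached → yes.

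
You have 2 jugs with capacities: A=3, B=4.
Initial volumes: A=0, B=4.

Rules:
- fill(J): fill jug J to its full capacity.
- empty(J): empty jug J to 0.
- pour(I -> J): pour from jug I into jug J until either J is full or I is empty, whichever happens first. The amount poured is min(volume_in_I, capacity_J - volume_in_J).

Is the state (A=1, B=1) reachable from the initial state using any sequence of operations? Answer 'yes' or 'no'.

BFS explored all 14 reachable states.
Reachable set includes: (0,0), (0,1), (0,2), (0,3), (0,4), (1,0), (1,4), (2,0), (2,4), (3,0), (3,1), (3,2) ...
Target (A=1, B=1) not in reachable set → no.

Answer: no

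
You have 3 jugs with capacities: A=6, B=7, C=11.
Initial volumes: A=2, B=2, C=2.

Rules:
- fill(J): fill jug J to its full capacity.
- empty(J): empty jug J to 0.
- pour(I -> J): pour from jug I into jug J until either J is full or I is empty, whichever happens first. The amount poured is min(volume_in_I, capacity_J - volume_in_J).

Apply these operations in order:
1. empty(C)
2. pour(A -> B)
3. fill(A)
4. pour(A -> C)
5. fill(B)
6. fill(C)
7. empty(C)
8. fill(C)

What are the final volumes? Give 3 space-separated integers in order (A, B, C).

Step 1: empty(C) -> (A=2 B=2 C=0)
Step 2: pour(A -> B) -> (A=0 B=4 C=0)
Step 3: fill(A) -> (A=6 B=4 C=0)
Step 4: pour(A -> C) -> (A=0 B=4 C=6)
Step 5: fill(B) -> (A=0 B=7 C=6)
Step 6: fill(C) -> (A=0 B=7 C=11)
Step 7: empty(C) -> (A=0 B=7 C=0)
Step 8: fill(C) -> (A=0 B=7 C=11)

Answer: 0 7 11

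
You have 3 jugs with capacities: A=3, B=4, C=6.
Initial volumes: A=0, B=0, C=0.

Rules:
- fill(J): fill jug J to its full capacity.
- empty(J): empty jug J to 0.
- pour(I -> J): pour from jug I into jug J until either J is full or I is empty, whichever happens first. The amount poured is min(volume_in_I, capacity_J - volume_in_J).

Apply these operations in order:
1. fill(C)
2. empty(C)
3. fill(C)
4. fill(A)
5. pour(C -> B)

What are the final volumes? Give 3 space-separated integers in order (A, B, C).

Answer: 3 4 2

Derivation:
Step 1: fill(C) -> (A=0 B=0 C=6)
Step 2: empty(C) -> (A=0 B=0 C=0)
Step 3: fill(C) -> (A=0 B=0 C=6)
Step 4: fill(A) -> (A=3 B=0 C=6)
Step 5: pour(C -> B) -> (A=3 B=4 C=2)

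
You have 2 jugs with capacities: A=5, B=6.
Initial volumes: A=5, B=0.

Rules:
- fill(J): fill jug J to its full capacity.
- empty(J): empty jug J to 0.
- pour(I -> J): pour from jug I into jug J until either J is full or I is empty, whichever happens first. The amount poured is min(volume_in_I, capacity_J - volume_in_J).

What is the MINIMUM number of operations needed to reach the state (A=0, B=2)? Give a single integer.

Answer: 8

Derivation:
BFS from (A=5, B=0). One shortest path:
  1. empty(A) -> (A=0 B=0)
  2. fill(B) -> (A=0 B=6)
  3. pour(B -> A) -> (A=5 B=1)
  4. empty(A) -> (A=0 B=1)
  5. pour(B -> A) -> (A=1 B=0)
  6. fill(B) -> (A=1 B=6)
  7. pour(B -> A) -> (A=5 B=2)
  8. empty(A) -> (A=0 B=2)
Reached target in 8 moves.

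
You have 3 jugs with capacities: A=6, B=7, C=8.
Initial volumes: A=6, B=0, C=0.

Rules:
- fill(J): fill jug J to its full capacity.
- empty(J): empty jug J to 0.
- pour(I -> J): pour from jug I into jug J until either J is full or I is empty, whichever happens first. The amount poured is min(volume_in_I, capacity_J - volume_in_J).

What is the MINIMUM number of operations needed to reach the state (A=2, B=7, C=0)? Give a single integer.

Answer: 6

Derivation:
BFS from (A=6, B=0, C=0). One shortest path:
  1. empty(A) -> (A=0 B=0 C=0)
  2. fill(B) -> (A=0 B=7 C=0)
  3. fill(C) -> (A=0 B=7 C=8)
  4. pour(C -> A) -> (A=6 B=7 C=2)
  5. empty(A) -> (A=0 B=7 C=2)
  6. pour(C -> A) -> (A=2 B=7 C=0)
Reached target in 6 moves.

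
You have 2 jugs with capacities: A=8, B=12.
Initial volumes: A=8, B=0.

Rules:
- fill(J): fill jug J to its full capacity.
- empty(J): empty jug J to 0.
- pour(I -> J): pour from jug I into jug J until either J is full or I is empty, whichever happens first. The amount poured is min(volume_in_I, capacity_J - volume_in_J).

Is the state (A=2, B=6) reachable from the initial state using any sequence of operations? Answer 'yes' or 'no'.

BFS explored all 10 reachable states.
Reachable set includes: (0,0), (0,4), (0,8), (0,12), (4,0), (4,12), (8,0), (8,4), (8,8), (8,12)
Target (A=2, B=6) not in reachable set → no.

Answer: no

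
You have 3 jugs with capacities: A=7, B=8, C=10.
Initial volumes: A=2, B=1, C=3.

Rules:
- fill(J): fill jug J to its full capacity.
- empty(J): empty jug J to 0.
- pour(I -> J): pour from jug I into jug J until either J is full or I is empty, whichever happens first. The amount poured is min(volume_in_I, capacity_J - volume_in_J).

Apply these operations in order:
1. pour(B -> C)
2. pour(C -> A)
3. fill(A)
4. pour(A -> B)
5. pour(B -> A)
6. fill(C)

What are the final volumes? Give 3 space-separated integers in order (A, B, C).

Answer: 7 0 10

Derivation:
Step 1: pour(B -> C) -> (A=2 B=0 C=4)
Step 2: pour(C -> A) -> (A=6 B=0 C=0)
Step 3: fill(A) -> (A=7 B=0 C=0)
Step 4: pour(A -> B) -> (A=0 B=7 C=0)
Step 5: pour(B -> A) -> (A=7 B=0 C=0)
Step 6: fill(C) -> (A=7 B=0 C=10)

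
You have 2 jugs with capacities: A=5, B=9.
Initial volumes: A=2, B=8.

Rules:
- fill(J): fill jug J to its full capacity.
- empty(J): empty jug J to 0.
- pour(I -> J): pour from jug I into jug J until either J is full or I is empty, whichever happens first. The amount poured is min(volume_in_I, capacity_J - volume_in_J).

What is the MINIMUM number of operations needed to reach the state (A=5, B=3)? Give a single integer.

Answer: 2

Derivation:
BFS from (A=2, B=8). One shortest path:
  1. empty(A) -> (A=0 B=8)
  2. pour(B -> A) -> (A=5 B=3)
Reached target in 2 moves.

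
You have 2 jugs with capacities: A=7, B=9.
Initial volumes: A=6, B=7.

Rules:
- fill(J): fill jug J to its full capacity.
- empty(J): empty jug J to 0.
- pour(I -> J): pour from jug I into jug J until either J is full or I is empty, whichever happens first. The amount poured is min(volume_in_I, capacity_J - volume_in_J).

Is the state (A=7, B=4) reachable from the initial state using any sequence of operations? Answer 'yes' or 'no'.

Answer: yes

Derivation:
BFS from (A=6, B=7):
  1. pour(A -> B) -> (A=4 B=9)
  2. empty(B) -> (A=4 B=0)
  3. pour(A -> B) -> (A=0 B=4)
  4. fill(A) -> (A=7 B=4)
Target reached → yes.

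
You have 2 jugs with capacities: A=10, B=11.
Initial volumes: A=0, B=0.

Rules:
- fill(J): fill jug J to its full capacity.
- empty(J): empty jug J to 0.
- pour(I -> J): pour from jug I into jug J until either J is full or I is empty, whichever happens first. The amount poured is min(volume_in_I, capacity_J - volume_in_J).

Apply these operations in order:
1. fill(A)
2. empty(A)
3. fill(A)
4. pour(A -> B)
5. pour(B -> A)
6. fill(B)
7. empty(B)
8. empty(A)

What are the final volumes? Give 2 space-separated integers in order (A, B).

Step 1: fill(A) -> (A=10 B=0)
Step 2: empty(A) -> (A=0 B=0)
Step 3: fill(A) -> (A=10 B=0)
Step 4: pour(A -> B) -> (A=0 B=10)
Step 5: pour(B -> A) -> (A=10 B=0)
Step 6: fill(B) -> (A=10 B=11)
Step 7: empty(B) -> (A=10 B=0)
Step 8: empty(A) -> (A=0 B=0)

Answer: 0 0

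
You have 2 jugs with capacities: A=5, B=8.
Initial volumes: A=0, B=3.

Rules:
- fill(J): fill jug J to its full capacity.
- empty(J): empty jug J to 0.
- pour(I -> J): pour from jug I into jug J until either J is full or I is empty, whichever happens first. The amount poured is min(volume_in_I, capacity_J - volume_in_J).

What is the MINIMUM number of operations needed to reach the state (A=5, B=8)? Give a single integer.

Answer: 2

Derivation:
BFS from (A=0, B=3). One shortest path:
  1. fill(A) -> (A=5 B=3)
  2. fill(B) -> (A=5 B=8)
Reached target in 2 moves.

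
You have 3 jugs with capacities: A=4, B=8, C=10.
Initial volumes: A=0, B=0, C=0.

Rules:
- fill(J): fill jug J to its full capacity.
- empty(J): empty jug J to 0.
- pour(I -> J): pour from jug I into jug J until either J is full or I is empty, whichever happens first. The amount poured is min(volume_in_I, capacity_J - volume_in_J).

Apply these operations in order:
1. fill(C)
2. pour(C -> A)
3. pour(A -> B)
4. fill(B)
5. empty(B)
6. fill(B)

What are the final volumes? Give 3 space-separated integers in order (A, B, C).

Step 1: fill(C) -> (A=0 B=0 C=10)
Step 2: pour(C -> A) -> (A=4 B=0 C=6)
Step 3: pour(A -> B) -> (A=0 B=4 C=6)
Step 4: fill(B) -> (A=0 B=8 C=6)
Step 5: empty(B) -> (A=0 B=0 C=6)
Step 6: fill(B) -> (A=0 B=8 C=6)

Answer: 0 8 6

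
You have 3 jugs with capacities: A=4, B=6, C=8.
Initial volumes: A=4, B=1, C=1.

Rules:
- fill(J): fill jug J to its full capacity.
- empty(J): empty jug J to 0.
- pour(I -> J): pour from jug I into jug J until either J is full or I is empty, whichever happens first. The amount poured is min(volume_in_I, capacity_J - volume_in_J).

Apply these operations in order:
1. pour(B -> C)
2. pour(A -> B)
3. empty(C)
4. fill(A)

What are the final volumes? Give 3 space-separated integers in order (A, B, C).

Answer: 4 4 0

Derivation:
Step 1: pour(B -> C) -> (A=4 B=0 C=2)
Step 2: pour(A -> B) -> (A=0 B=4 C=2)
Step 3: empty(C) -> (A=0 B=4 C=0)
Step 4: fill(A) -> (A=4 B=4 C=0)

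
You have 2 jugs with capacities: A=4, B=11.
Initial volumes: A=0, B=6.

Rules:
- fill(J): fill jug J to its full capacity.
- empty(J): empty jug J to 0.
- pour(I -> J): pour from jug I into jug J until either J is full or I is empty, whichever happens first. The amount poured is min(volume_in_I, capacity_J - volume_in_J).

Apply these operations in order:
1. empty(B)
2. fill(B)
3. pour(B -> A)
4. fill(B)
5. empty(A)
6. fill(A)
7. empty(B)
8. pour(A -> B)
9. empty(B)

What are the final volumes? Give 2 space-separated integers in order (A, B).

Step 1: empty(B) -> (A=0 B=0)
Step 2: fill(B) -> (A=0 B=11)
Step 3: pour(B -> A) -> (A=4 B=7)
Step 4: fill(B) -> (A=4 B=11)
Step 5: empty(A) -> (A=0 B=11)
Step 6: fill(A) -> (A=4 B=11)
Step 7: empty(B) -> (A=4 B=0)
Step 8: pour(A -> B) -> (A=0 B=4)
Step 9: empty(B) -> (A=0 B=0)

Answer: 0 0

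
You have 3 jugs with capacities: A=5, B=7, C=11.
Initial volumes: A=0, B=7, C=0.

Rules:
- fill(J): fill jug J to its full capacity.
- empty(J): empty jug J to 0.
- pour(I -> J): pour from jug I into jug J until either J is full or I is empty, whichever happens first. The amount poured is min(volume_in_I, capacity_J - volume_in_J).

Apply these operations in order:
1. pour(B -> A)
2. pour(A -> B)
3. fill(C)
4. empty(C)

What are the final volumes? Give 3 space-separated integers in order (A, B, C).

Answer: 0 7 0

Derivation:
Step 1: pour(B -> A) -> (A=5 B=2 C=0)
Step 2: pour(A -> B) -> (A=0 B=7 C=0)
Step 3: fill(C) -> (A=0 B=7 C=11)
Step 4: empty(C) -> (A=0 B=7 C=0)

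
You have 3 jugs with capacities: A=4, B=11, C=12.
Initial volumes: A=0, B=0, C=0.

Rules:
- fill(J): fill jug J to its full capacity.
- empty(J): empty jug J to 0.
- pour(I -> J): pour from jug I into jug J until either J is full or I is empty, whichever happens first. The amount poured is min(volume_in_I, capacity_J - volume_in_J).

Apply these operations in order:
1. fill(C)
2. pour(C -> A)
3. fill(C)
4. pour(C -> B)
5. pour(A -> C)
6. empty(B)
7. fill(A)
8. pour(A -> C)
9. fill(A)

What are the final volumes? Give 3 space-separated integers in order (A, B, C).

Answer: 4 0 9

Derivation:
Step 1: fill(C) -> (A=0 B=0 C=12)
Step 2: pour(C -> A) -> (A=4 B=0 C=8)
Step 3: fill(C) -> (A=4 B=0 C=12)
Step 4: pour(C -> B) -> (A=4 B=11 C=1)
Step 5: pour(A -> C) -> (A=0 B=11 C=5)
Step 6: empty(B) -> (A=0 B=0 C=5)
Step 7: fill(A) -> (A=4 B=0 C=5)
Step 8: pour(A -> C) -> (A=0 B=0 C=9)
Step 9: fill(A) -> (A=4 B=0 C=9)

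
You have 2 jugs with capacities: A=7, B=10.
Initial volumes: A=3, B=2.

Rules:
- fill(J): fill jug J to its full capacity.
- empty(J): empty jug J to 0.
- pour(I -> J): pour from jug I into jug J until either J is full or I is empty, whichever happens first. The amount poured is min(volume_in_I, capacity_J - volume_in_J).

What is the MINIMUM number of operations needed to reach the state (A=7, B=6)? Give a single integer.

BFS from (A=3, B=2). One shortest path:
  1. fill(B) -> (A=3 B=10)
  2. pour(B -> A) -> (A=7 B=6)
Reached target in 2 moves.

Answer: 2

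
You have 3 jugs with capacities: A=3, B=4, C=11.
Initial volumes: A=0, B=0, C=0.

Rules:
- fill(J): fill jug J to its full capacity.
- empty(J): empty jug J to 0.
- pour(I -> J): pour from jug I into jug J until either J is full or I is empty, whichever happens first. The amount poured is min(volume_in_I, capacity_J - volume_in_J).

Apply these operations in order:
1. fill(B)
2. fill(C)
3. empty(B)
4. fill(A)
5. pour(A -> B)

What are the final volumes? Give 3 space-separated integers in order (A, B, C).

Step 1: fill(B) -> (A=0 B=4 C=0)
Step 2: fill(C) -> (A=0 B=4 C=11)
Step 3: empty(B) -> (A=0 B=0 C=11)
Step 4: fill(A) -> (A=3 B=0 C=11)
Step 5: pour(A -> B) -> (A=0 B=3 C=11)

Answer: 0 3 11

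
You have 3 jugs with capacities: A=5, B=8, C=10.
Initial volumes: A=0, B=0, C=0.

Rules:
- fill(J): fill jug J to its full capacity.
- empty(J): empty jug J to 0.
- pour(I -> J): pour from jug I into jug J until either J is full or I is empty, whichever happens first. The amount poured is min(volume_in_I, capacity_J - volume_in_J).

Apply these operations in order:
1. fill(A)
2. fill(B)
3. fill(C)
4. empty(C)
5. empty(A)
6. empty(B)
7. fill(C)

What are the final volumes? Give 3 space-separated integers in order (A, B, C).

Step 1: fill(A) -> (A=5 B=0 C=0)
Step 2: fill(B) -> (A=5 B=8 C=0)
Step 3: fill(C) -> (A=5 B=8 C=10)
Step 4: empty(C) -> (A=5 B=8 C=0)
Step 5: empty(A) -> (A=0 B=8 C=0)
Step 6: empty(B) -> (A=0 B=0 C=0)
Step 7: fill(C) -> (A=0 B=0 C=10)

Answer: 0 0 10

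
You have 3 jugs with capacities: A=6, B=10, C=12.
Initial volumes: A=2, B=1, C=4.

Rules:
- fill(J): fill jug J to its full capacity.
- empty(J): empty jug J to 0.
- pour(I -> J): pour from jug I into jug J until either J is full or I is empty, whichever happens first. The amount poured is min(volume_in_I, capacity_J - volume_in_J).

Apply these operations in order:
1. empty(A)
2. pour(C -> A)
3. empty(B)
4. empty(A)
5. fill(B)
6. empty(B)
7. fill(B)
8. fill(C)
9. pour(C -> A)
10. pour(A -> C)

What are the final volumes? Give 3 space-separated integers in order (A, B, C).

Step 1: empty(A) -> (A=0 B=1 C=4)
Step 2: pour(C -> A) -> (A=4 B=1 C=0)
Step 3: empty(B) -> (A=4 B=0 C=0)
Step 4: empty(A) -> (A=0 B=0 C=0)
Step 5: fill(B) -> (A=0 B=10 C=0)
Step 6: empty(B) -> (A=0 B=0 C=0)
Step 7: fill(B) -> (A=0 B=10 C=0)
Step 8: fill(C) -> (A=0 B=10 C=12)
Step 9: pour(C -> A) -> (A=6 B=10 C=6)
Step 10: pour(A -> C) -> (A=0 B=10 C=12)

Answer: 0 10 12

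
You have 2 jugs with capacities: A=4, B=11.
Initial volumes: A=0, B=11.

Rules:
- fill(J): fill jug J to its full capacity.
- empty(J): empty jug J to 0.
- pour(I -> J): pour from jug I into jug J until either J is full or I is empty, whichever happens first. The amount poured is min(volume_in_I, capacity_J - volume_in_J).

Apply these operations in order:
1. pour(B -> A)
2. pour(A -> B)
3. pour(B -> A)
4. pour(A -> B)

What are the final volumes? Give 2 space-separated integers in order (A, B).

Step 1: pour(B -> A) -> (A=4 B=7)
Step 2: pour(A -> B) -> (A=0 B=11)
Step 3: pour(B -> A) -> (A=4 B=7)
Step 4: pour(A -> B) -> (A=0 B=11)

Answer: 0 11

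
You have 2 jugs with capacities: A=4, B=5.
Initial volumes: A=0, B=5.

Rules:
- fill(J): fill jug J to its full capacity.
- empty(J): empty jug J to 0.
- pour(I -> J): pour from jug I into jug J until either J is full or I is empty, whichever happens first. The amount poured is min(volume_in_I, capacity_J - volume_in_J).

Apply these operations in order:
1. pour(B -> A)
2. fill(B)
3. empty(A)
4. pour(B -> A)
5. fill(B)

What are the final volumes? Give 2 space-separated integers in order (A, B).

Answer: 4 5

Derivation:
Step 1: pour(B -> A) -> (A=4 B=1)
Step 2: fill(B) -> (A=4 B=5)
Step 3: empty(A) -> (A=0 B=5)
Step 4: pour(B -> A) -> (A=4 B=1)
Step 5: fill(B) -> (A=4 B=5)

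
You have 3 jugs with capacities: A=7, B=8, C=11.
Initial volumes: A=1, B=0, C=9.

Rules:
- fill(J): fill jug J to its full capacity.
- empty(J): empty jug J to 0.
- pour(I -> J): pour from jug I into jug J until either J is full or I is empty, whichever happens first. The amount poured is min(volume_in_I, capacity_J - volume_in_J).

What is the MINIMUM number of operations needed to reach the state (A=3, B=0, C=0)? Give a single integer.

BFS from (A=1, B=0, C=9). One shortest path:
  1. pour(C -> A) -> (A=7 B=0 C=3)
  2. empty(A) -> (A=0 B=0 C=3)
  3. pour(C -> A) -> (A=3 B=0 C=0)
Reached target in 3 moves.

Answer: 3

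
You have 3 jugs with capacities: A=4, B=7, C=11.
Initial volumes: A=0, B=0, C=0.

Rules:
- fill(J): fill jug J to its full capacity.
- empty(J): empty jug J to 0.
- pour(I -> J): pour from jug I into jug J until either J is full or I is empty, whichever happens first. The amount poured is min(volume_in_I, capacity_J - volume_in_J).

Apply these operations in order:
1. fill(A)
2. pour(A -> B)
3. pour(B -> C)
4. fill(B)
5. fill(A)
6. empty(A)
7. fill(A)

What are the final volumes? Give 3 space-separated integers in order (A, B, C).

Step 1: fill(A) -> (A=4 B=0 C=0)
Step 2: pour(A -> B) -> (A=0 B=4 C=0)
Step 3: pour(B -> C) -> (A=0 B=0 C=4)
Step 4: fill(B) -> (A=0 B=7 C=4)
Step 5: fill(A) -> (A=4 B=7 C=4)
Step 6: empty(A) -> (A=0 B=7 C=4)
Step 7: fill(A) -> (A=4 B=7 C=4)

Answer: 4 7 4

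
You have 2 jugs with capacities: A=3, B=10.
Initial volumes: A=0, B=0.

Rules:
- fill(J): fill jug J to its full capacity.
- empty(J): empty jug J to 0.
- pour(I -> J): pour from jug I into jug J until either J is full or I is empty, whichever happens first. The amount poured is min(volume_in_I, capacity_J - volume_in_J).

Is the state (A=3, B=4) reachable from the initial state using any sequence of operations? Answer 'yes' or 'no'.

Answer: yes

Derivation:
BFS from (A=0, B=0):
  1. fill(B) -> (A=0 B=10)
  2. pour(B -> A) -> (A=3 B=7)
  3. empty(A) -> (A=0 B=7)
  4. pour(B -> A) -> (A=3 B=4)
Target reached → yes.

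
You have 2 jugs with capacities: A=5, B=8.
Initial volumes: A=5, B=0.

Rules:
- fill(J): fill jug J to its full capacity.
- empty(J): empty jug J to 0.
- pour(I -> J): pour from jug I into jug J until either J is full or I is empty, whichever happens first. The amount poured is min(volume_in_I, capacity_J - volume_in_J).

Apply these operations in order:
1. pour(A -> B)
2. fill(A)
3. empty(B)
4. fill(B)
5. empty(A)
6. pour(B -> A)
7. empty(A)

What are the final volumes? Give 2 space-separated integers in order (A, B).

Step 1: pour(A -> B) -> (A=0 B=5)
Step 2: fill(A) -> (A=5 B=5)
Step 3: empty(B) -> (A=5 B=0)
Step 4: fill(B) -> (A=5 B=8)
Step 5: empty(A) -> (A=0 B=8)
Step 6: pour(B -> A) -> (A=5 B=3)
Step 7: empty(A) -> (A=0 B=3)

Answer: 0 3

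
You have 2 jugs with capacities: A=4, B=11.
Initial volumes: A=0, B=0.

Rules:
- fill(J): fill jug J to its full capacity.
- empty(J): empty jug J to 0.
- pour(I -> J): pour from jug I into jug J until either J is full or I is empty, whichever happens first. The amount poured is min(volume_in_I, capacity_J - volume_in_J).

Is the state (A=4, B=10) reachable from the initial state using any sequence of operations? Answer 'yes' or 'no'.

BFS from (A=0, B=0):
  1. fill(B) -> (A=0 B=11)
  2. pour(B -> A) -> (A=4 B=7)
  3. empty(A) -> (A=0 B=7)
  4. pour(B -> A) -> (A=4 B=3)
  5. empty(A) -> (A=0 B=3)
  6. pour(B -> A) -> (A=3 B=0)
  7. fill(B) -> (A=3 B=11)
  8. pour(B -> A) -> (A=4 B=10)
Target reached → yes.

Answer: yes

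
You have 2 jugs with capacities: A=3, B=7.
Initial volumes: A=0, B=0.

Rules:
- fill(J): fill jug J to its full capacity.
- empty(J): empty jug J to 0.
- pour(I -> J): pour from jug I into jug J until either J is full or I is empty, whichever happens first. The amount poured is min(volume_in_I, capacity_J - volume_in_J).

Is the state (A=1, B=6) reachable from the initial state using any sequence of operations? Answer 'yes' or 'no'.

BFS explored all 20 reachable states.
Reachable set includes: (0,0), (0,1), (0,2), (0,3), (0,4), (0,5), (0,6), (0,7), (1,0), (1,7), (2,0), (2,7) ...
Target (A=1, B=6) not in reachable set → no.

Answer: no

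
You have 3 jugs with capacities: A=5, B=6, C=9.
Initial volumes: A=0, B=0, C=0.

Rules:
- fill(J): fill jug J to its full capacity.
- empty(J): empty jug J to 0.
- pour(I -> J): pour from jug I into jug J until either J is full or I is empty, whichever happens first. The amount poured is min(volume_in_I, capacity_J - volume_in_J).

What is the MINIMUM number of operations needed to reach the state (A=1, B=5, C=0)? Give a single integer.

BFS from (A=0, B=0, C=0). One shortest path:
  1. fill(B) -> (A=0 B=6 C=0)
  2. pour(B -> A) -> (A=5 B=1 C=0)
  3. pour(A -> C) -> (A=0 B=1 C=5)
  4. pour(B -> A) -> (A=1 B=0 C=5)
  5. pour(C -> B) -> (A=1 B=5 C=0)
Reached target in 5 moves.

Answer: 5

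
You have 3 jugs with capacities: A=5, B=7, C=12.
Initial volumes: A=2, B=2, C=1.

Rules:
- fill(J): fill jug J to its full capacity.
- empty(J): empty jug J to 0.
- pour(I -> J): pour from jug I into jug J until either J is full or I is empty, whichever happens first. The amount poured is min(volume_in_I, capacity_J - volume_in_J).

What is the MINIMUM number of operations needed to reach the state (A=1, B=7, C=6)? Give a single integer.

Answer: 7

Derivation:
BFS from (A=2, B=2, C=1). One shortest path:
  1. pour(B -> A) -> (A=4 B=0 C=1)
  2. fill(B) -> (A=4 B=7 C=1)
  3. pour(B -> A) -> (A=5 B=6 C=1)
  4. empty(A) -> (A=0 B=6 C=1)
  5. pour(C -> A) -> (A=1 B=6 C=0)
  6. pour(B -> C) -> (A=1 B=0 C=6)
  7. fill(B) -> (A=1 B=7 C=6)
Reached target in 7 moves.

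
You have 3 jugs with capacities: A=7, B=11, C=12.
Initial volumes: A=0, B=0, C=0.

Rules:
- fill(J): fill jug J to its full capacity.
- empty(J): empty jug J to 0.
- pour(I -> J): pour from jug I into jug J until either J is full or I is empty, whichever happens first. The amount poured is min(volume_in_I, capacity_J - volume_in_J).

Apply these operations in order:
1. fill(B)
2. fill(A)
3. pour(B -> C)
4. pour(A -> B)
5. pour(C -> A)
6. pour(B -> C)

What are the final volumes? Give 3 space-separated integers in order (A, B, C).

Answer: 7 0 11

Derivation:
Step 1: fill(B) -> (A=0 B=11 C=0)
Step 2: fill(A) -> (A=7 B=11 C=0)
Step 3: pour(B -> C) -> (A=7 B=0 C=11)
Step 4: pour(A -> B) -> (A=0 B=7 C=11)
Step 5: pour(C -> A) -> (A=7 B=7 C=4)
Step 6: pour(B -> C) -> (A=7 B=0 C=11)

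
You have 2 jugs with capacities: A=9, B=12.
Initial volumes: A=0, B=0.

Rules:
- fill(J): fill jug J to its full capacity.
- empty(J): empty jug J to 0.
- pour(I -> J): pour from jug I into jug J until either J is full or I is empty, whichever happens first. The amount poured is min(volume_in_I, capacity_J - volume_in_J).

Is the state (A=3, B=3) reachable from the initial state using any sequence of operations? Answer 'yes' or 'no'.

BFS explored all 14 reachable states.
Reachable set includes: (0,0), (0,3), (0,6), (0,9), (0,12), (3,0), (3,12), (6,0), (6,12), (9,0), (9,3), (9,6) ...
Target (A=3, B=3) not in reachable set → no.

Answer: no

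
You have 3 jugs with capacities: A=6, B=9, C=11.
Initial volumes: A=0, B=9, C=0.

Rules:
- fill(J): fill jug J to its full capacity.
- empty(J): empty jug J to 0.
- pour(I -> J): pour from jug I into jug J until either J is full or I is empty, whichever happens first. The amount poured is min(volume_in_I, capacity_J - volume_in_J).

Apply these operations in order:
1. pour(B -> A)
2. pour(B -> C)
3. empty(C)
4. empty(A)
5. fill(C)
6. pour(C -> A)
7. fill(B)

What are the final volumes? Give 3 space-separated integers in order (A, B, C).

Answer: 6 9 5

Derivation:
Step 1: pour(B -> A) -> (A=6 B=3 C=0)
Step 2: pour(B -> C) -> (A=6 B=0 C=3)
Step 3: empty(C) -> (A=6 B=0 C=0)
Step 4: empty(A) -> (A=0 B=0 C=0)
Step 5: fill(C) -> (A=0 B=0 C=11)
Step 6: pour(C -> A) -> (A=6 B=0 C=5)
Step 7: fill(B) -> (A=6 B=9 C=5)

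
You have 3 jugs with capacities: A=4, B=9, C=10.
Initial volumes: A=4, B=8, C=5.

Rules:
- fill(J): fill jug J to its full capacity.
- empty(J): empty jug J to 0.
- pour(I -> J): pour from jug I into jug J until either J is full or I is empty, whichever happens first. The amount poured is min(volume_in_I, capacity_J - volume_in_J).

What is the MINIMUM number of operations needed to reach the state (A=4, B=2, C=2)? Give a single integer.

Answer: 6

Derivation:
BFS from (A=4, B=8, C=5). One shortest path:
  1. empty(C) -> (A=4 B=8 C=0)
  2. pour(A -> C) -> (A=0 B=8 C=4)
  3. pour(B -> C) -> (A=0 B=2 C=10)
  4. pour(C -> A) -> (A=4 B=2 C=6)
  5. empty(A) -> (A=0 B=2 C=6)
  6. pour(C -> A) -> (A=4 B=2 C=2)
Reached target in 6 moves.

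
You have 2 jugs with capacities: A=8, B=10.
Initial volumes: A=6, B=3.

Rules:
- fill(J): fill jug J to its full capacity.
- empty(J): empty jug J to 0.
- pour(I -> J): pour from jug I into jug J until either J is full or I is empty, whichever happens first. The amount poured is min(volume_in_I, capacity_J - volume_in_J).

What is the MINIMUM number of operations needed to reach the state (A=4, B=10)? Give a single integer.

BFS from (A=6, B=3). One shortest path:
  1. empty(B) -> (A=6 B=0)
  2. pour(A -> B) -> (A=0 B=6)
  3. fill(A) -> (A=8 B=6)
  4. pour(A -> B) -> (A=4 B=10)
Reached target in 4 moves.

Answer: 4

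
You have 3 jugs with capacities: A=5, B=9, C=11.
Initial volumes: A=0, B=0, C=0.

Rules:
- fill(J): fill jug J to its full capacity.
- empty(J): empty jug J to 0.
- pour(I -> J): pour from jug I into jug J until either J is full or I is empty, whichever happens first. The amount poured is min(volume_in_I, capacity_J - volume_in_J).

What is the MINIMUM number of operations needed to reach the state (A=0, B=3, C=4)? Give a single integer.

BFS from (A=0, B=0, C=0). One shortest path:
  1. fill(B) -> (A=0 B=9 C=0)
  2. pour(B -> A) -> (A=5 B=4 C=0)
  3. pour(A -> C) -> (A=0 B=4 C=5)
  4. pour(B -> A) -> (A=4 B=0 C=5)
  5. fill(B) -> (A=4 B=9 C=5)
  6. pour(B -> C) -> (A=4 B=3 C=11)
  7. empty(C) -> (A=4 B=3 C=0)
  8. pour(A -> C) -> (A=0 B=3 C=4)
Reached target in 8 moves.

Answer: 8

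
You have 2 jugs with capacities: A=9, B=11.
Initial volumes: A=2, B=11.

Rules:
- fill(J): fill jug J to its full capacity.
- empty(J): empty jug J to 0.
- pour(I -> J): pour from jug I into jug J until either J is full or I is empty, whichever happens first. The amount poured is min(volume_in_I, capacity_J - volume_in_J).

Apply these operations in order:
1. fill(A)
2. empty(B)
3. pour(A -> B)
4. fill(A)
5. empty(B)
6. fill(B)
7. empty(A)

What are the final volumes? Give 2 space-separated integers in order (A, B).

Step 1: fill(A) -> (A=9 B=11)
Step 2: empty(B) -> (A=9 B=0)
Step 3: pour(A -> B) -> (A=0 B=9)
Step 4: fill(A) -> (A=9 B=9)
Step 5: empty(B) -> (A=9 B=0)
Step 6: fill(B) -> (A=9 B=11)
Step 7: empty(A) -> (A=0 B=11)

Answer: 0 11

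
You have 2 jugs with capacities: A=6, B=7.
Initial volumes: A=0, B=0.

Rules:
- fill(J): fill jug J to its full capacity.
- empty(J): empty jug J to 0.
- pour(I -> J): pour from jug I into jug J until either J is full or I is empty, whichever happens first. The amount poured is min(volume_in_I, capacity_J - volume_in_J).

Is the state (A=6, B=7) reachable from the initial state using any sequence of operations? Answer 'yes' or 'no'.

Answer: yes

Derivation:
BFS from (A=0, B=0):
  1. fill(A) -> (A=6 B=0)
  2. fill(B) -> (A=6 B=7)
Target reached → yes.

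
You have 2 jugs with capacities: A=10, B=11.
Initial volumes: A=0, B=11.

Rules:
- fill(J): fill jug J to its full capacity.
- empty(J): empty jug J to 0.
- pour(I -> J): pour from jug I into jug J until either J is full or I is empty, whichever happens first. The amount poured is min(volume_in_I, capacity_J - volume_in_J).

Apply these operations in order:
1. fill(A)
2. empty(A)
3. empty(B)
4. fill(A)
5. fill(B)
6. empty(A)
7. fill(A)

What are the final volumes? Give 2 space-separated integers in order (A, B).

Answer: 10 11

Derivation:
Step 1: fill(A) -> (A=10 B=11)
Step 2: empty(A) -> (A=0 B=11)
Step 3: empty(B) -> (A=0 B=0)
Step 4: fill(A) -> (A=10 B=0)
Step 5: fill(B) -> (A=10 B=11)
Step 6: empty(A) -> (A=0 B=11)
Step 7: fill(A) -> (A=10 B=11)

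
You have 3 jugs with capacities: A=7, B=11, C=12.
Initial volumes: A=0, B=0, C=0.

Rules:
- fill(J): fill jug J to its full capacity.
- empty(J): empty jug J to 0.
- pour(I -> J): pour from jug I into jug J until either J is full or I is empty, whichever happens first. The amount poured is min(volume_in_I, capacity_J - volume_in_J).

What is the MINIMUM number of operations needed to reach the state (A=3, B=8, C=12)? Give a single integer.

Answer: 8

Derivation:
BFS from (A=0, B=0, C=0). One shortest path:
  1. fill(C) -> (A=0 B=0 C=12)
  2. pour(C -> B) -> (A=0 B=11 C=1)
  3. pour(B -> A) -> (A=7 B=4 C=1)
  4. pour(A -> C) -> (A=0 B=4 C=8)
  5. pour(B -> A) -> (A=4 B=0 C=8)
  6. fill(B) -> (A=4 B=11 C=8)
  7. pour(B -> A) -> (A=7 B=8 C=8)
  8. pour(A -> C) -> (A=3 B=8 C=12)
Reached target in 8 moves.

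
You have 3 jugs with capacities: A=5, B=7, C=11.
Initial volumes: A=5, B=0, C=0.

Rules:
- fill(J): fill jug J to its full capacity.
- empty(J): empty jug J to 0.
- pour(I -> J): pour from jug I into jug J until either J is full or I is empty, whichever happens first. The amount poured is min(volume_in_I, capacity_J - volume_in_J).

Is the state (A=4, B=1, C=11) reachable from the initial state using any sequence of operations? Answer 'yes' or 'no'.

Answer: yes

Derivation:
BFS from (A=5, B=0, C=0):
  1. empty(A) -> (A=0 B=0 C=0)
  2. fill(C) -> (A=0 B=0 C=11)
  3. pour(C -> A) -> (A=5 B=0 C=6)
  4. pour(C -> B) -> (A=5 B=6 C=0)
  5. pour(A -> C) -> (A=0 B=6 C=5)
  6. fill(A) -> (A=5 B=6 C=5)
  7. pour(A -> B) -> (A=4 B=7 C=5)
  8. pour(B -> C) -> (A=4 B=1 C=11)
Target reached → yes.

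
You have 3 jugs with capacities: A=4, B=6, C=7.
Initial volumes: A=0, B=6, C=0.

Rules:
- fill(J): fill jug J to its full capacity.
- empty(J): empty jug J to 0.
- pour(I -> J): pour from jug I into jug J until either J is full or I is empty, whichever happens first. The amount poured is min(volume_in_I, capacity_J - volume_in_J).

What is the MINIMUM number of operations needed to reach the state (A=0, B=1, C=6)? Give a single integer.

BFS from (A=0, B=6, C=0). One shortest path:
  1. empty(B) -> (A=0 B=0 C=0)
  2. fill(C) -> (A=0 B=0 C=7)
  3. pour(C -> B) -> (A=0 B=6 C=1)
  4. pour(C -> A) -> (A=1 B=6 C=0)
  5. pour(B -> C) -> (A=1 B=0 C=6)
  6. pour(A -> B) -> (A=0 B=1 C=6)
Reached target in 6 moves.

Answer: 6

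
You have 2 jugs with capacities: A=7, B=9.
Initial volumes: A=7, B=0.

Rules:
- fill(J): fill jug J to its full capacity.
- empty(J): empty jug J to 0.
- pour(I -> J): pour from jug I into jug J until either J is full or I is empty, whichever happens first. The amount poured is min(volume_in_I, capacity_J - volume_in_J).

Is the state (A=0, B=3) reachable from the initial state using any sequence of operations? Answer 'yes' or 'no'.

BFS from (A=7, B=0):
  1. pour(A -> B) -> (A=0 B=7)
  2. fill(A) -> (A=7 B=7)
  3. pour(A -> B) -> (A=5 B=9)
  4. empty(B) -> (A=5 B=0)
  5. pour(A -> B) -> (A=0 B=5)
  6. fill(A) -> (A=7 B=5)
  7. pour(A -> B) -> (A=3 B=9)
  8. empty(B) -> (A=3 B=0)
  9. pour(A -> B) -> (A=0 B=3)
Target reached → yes.

Answer: yes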